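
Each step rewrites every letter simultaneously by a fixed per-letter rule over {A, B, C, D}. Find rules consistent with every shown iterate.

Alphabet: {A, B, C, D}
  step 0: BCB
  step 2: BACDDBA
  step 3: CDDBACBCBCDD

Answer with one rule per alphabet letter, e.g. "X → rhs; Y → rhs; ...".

A->DD, B->C, C->BA, D->CB

  step 2 ⇒ step 3: BACDDBA ⇒ C·DD·BA·CB·CB·C·DD
    A ↦ DD
    B ↦ C
    C ↦ BA
    D ↦ CB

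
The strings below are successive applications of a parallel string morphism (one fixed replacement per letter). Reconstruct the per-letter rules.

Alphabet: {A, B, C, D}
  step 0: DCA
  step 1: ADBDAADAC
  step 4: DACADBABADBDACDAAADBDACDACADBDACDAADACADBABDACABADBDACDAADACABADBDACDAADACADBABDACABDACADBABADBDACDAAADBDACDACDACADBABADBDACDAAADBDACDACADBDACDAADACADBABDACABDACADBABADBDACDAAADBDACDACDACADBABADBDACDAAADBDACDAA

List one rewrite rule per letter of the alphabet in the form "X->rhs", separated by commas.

  step 0 ⇒ step 1: DCA ⇒ ADB·DAA·DAC
    A ↦ DAC
    C ↦ DAA
    D ↦ ADB
    B ↦ AB  (constrained at step 1)

A->DAC, B->AB, C->DAA, D->ADB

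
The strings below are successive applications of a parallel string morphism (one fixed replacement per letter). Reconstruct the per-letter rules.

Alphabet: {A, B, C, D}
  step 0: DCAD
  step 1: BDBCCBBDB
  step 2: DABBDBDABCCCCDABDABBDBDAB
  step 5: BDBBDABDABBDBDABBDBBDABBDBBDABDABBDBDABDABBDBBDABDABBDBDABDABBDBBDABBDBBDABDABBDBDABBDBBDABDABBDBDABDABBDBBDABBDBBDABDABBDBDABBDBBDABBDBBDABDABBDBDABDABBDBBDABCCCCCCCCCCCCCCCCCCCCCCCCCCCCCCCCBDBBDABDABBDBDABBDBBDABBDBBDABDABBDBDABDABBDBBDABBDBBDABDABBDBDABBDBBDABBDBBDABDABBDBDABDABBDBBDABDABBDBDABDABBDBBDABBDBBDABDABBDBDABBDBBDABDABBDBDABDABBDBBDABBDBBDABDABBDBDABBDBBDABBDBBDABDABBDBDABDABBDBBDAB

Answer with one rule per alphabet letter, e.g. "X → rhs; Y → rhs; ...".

A->B, B->DAB, C->CC, D->BDB

  step 1 ⇒ step 2: BDBCCBBDB ⇒ DAB·BDB·DAB·CC·CC·DAB·DAB·BDB·DAB
    B ↦ DAB
    C ↦ CC
    D ↦ BDB
  step 0 ⇒ step 1: DCAD ⇒ BDB·CC·B·BDB
    A ↦ B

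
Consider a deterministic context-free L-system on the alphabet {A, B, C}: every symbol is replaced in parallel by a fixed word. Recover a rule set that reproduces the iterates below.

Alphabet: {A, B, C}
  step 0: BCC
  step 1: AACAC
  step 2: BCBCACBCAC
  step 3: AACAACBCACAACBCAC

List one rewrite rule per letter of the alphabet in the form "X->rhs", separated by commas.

  step 2 ⇒ step 3: BCBCACBCAC ⇒ A·AC·A·AC·BC·AC·A·AC·BC·AC
    A ↦ BC
    B ↦ A
    C ↦ AC

A->BC, B->A, C->AC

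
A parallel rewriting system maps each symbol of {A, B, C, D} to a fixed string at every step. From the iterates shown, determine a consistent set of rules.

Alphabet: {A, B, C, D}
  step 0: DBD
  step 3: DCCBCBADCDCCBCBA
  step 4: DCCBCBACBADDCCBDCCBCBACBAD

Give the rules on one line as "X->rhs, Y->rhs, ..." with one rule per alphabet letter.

  step 3 ⇒ step 4: DCCBCBADCDCCBCBA ⇒ DC·CB·CB·A·CB·A·D·DC·CB·DC·CB·CB·A·CB·A·D
    A ↦ D
    B ↦ A
    C ↦ CB
    D ↦ DC

A->D, B->A, C->CB, D->DC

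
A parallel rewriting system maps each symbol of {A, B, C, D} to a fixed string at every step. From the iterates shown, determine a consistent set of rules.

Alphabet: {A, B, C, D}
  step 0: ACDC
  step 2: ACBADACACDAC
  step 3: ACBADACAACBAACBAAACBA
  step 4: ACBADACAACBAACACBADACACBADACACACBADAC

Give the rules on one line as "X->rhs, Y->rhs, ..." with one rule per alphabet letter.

  step 3 ⇒ step 4: ACBADACAACBAACBAAACBA ⇒ AC·BA·D·AC·A·AC·BA·AC·AC·BA·D·AC·AC·BA·D·AC·AC·AC·BA·D·AC
    A ↦ AC
    B ↦ D
    C ↦ BA
    D ↦ A

A->AC, B->D, C->BA, D->A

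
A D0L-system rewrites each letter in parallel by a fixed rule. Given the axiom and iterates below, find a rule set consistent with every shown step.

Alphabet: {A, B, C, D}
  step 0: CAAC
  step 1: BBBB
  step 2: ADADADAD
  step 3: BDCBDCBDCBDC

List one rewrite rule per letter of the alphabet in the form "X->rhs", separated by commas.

  step 2 ⇒ step 3: ADADADAD ⇒ B·DC·B·DC·B·DC·B·DC
    A ↦ B
    D ↦ DC
  step 1 ⇒ step 2: BBBB ⇒ AD·AD·AD·AD
    B ↦ AD
  step 0 ⇒ step 1: CAAC ⇒ B·B·B·B
    C ↦ B

A->B, B->AD, C->B, D->DC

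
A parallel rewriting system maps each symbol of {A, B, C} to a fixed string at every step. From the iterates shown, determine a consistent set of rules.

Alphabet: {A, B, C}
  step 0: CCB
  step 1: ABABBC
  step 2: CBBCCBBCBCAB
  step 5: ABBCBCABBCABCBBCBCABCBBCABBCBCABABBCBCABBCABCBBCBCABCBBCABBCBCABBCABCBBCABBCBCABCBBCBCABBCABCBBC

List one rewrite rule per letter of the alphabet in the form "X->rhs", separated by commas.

  step 1 ⇒ step 2: ABABBC ⇒ CB·BC·CB·BC·BC·AB
    A ↦ CB
    B ↦ BC
    C ↦ AB

A->CB, B->BC, C->AB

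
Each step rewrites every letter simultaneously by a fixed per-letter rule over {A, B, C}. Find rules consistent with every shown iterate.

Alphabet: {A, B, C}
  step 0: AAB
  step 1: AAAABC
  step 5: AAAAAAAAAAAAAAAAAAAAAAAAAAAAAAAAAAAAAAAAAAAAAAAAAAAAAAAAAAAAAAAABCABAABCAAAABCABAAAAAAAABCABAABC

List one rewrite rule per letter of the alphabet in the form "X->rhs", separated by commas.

A->AA, B->BC, C->AB

  step 0 ⇒ step 1: AAB ⇒ AA·AA·BC
    A ↦ AA
    B ↦ BC
    C ↦ AB  (constrained at step 1)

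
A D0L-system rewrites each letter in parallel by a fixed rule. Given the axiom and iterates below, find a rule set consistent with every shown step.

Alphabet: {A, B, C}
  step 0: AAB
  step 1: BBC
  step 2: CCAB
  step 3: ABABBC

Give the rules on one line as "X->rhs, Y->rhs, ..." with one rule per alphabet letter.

  step 2 ⇒ step 3: CCAB ⇒ AB·AB·B·C
    A ↦ B
    B ↦ C
    C ↦ AB

A->B, B->C, C->AB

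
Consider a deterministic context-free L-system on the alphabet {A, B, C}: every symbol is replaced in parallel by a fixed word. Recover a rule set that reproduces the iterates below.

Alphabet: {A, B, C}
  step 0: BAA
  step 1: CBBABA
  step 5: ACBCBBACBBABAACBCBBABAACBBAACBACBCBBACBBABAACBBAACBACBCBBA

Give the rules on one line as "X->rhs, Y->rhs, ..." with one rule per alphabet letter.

A->BA, B->CB, C->A

  step 0 ⇒ step 1: BAA ⇒ CB·BA·BA
    A ↦ BA
    B ↦ CB
    C ↦ A  (constrained at step 1)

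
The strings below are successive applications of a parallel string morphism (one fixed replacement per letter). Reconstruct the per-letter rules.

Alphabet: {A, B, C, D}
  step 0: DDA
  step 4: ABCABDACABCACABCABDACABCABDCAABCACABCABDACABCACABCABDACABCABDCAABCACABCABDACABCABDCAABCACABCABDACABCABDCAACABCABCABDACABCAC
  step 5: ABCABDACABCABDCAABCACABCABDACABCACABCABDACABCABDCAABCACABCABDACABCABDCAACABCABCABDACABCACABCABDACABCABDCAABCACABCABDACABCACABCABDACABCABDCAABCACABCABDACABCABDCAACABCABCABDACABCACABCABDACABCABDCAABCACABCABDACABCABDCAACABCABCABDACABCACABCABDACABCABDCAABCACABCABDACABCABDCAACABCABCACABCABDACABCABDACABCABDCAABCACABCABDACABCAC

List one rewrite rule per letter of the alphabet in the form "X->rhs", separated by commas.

  step 4 ⇒ step 5: ABCABDACABCACABCABDACABCABDCAABCACABCABDACABCACABCABDACABCABDCAABCACABCABDACABCABDCAABCACABCABDACABCABDCAACABCABCABDACABCAC ⇒ ABC·ABD·AC·ABC·ABD·CA·ABC·AC·ABC·ABD·AC·ABC·AC·ABC·ABD·AC·ABC·ABD·CA·ABC·AC·ABC·ABD·AC·ABC·ABD·CA·AC·ABC·ABC·ABD·AC·ABC·AC·ABC·ABD·AC·ABC·ABD·CA·ABC·AC·ABC·ABD·AC·ABC·AC·ABC·ABD·AC·ABC·ABD·CA·ABC·AC·ABC·ABD·AC·ABC·ABD·CA·AC·ABC·ABC·ABD·AC·ABC·AC·ABC·ABD·AC·ABC·ABD·CA·ABC·AC·ABC·ABD·AC·ABC·ABD·CA·AC·ABC·ABC·ABD·AC·ABC·AC·ABC·ABD·AC·ABC·ABD·CA·ABC·AC·ABC·ABD·AC·ABC·ABD·CA·AC·ABC·ABC·AC·ABC·ABD·AC·ABC·ABD·AC·ABC·ABD·CA·ABC·AC·ABC·ABD·AC·ABC·AC
    A ↦ ABC
    B ↦ ABD
    C ↦ AC
    D ↦ CA

A->ABC, B->ABD, C->AC, D->CA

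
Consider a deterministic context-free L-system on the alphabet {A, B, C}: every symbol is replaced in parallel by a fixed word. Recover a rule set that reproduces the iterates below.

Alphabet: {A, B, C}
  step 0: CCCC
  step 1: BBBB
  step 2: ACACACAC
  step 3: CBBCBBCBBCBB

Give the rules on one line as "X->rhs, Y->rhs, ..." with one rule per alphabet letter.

A->CB, B->AC, C->B

  step 2 ⇒ step 3: ACACACAC ⇒ CB·B·CB·B·CB·B·CB·B
    A ↦ CB
    C ↦ B
  step 1 ⇒ step 2: BBBB ⇒ AC·AC·AC·AC
    B ↦ AC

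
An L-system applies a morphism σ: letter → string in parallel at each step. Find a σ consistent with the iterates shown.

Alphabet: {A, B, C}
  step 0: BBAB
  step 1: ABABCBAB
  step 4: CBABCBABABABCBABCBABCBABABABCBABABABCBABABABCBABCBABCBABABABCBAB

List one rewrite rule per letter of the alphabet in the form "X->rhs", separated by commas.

A->CB, B->AB, C->AB

  step 0 ⇒ step 1: BBAB ⇒ AB·AB·CB·AB
    A ↦ CB
    B ↦ AB
    C ↦ AB  (constrained at step 1)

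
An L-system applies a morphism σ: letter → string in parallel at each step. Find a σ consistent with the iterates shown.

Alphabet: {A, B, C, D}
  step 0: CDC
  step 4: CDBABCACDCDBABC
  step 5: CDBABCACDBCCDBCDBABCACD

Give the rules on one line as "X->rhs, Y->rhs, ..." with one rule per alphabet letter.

A->BC, B->A, C->CD, D->B

  step 4 ⇒ step 5: CDBABCACDCDBABC ⇒ CD·B·A·BC·A·CD·BC·CD·B·CD·B·A·BC·A·CD
    A ↦ BC
    B ↦ A
    C ↦ CD
    D ↦ B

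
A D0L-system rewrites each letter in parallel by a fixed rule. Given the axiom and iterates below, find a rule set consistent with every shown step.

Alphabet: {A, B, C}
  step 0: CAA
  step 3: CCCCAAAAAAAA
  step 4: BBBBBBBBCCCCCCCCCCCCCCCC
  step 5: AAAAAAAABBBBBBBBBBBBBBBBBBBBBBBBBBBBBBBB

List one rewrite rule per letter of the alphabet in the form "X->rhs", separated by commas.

  step 4 ⇒ step 5: BBBBBBBBCCCCCCCCCCCCCCCC ⇒ A·A·A·A·A·A·A·A·BB·BB·BB·BB·BB·BB·BB·BB·BB·BB·BB·BB·BB·BB·BB·BB
    B ↦ A
    C ↦ BB
  step 3 ⇒ step 4: CCCCAAAAAAAA ⇒ BB·BB·BB·BB·CC·CC·CC·CC·CC·CC·CC·CC
    A ↦ CC

A->CC, B->A, C->BB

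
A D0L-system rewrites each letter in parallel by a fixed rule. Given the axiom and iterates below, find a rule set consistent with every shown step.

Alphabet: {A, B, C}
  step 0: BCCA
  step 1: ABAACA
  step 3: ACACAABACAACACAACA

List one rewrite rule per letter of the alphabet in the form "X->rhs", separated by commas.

A->CA, B->AB, C->A

  step 0 ⇒ step 1: BCCA ⇒ AB·A·A·CA
    A ↦ CA
    B ↦ AB
    C ↦ A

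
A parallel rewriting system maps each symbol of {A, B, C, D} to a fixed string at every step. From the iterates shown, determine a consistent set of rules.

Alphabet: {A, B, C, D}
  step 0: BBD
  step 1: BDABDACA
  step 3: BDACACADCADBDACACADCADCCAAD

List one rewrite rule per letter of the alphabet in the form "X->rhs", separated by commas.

A->C, B->BDA, C->AD, D->CA

  step 0 ⇒ step 1: BBD ⇒ BDA·BDA·CA
    B ↦ BDA
    D ↦ CA
    A ↦ C  (constrained at step 1)
    C ↦ AD  (constrained at step 1)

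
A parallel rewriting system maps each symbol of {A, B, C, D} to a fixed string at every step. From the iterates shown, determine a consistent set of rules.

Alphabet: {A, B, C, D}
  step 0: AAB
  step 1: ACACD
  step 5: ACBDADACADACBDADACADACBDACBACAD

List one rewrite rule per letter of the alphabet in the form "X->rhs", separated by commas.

A->AC, B->D, C->B, D->AD

  step 0 ⇒ step 1: AAB ⇒ AC·AC·D
    A ↦ AC
    B ↦ D
    C ↦ B  (constrained at step 1)
    D ↦ AD  (constrained at step 1)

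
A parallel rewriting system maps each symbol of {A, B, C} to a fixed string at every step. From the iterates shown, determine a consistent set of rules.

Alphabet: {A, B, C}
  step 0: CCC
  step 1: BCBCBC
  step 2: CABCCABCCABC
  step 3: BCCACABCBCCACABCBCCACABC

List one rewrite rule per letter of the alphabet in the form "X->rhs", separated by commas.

A->CA, B->CA, C->BC

  step 2 ⇒ step 3: CABCCABCCABC ⇒ BC·CA·CA·BC·BC·CA·CA·BC·BC·CA·CA·BC
    A ↦ CA
    B ↦ CA
    C ↦ BC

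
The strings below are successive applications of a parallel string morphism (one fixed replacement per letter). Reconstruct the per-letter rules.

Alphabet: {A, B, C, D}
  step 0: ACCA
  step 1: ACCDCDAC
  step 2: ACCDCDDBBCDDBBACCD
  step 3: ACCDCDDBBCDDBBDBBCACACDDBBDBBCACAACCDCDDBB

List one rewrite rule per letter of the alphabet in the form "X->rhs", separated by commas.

  step 2 ⇒ step 3: ACCDCDDBBCDDBBACCD ⇒ AC·CD·CD·DBB·CD·DBB·DBB·CA·CA·CD·DBB·DBB·CA·CA·AC·CD·CD·DBB
    A ↦ AC
    B ↦ CA
    C ↦ CD
    D ↦ DBB

A->AC, B->CA, C->CD, D->DBB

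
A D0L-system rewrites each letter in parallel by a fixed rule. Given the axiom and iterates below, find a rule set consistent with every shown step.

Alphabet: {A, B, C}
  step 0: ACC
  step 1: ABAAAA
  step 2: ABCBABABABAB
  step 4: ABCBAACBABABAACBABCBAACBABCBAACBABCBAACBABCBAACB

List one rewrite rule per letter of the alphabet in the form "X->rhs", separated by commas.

A->AB, B->CB, C->AA

  step 1 ⇒ step 2: ABAAAA ⇒ AB·CB·AB·AB·AB·AB
    A ↦ AB
    B ↦ CB
  step 0 ⇒ step 1: ACC ⇒ AB·AA·AA
    C ↦ AA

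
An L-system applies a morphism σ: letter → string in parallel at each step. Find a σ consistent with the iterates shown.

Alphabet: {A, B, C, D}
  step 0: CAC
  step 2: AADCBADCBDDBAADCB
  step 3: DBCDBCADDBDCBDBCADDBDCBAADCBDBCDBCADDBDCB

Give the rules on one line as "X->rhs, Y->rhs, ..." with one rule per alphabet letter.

  step 2 ⇒ step 3: AADCBADCBDDBAADCB ⇒ DBC·DBC·A·DDB·DCB·DBC·A·DDB·DCB·A·A·DCB·DBC·DBC·A·DDB·DCB
    A ↦ DBC
    B ↦ DCB
    C ↦ DDB
    D ↦ A

A->DBC, B->DCB, C->DDB, D->A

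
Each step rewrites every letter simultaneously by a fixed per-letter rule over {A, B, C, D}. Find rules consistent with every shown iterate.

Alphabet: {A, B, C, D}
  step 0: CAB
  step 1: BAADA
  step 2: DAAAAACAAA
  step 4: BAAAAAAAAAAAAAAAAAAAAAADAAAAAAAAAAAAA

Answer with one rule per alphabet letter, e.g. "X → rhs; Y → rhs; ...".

  step 1 ⇒ step 2: BAADA ⇒ DA·AA·AA·CA·AA
    A ↦ AA
    B ↦ DA
    D ↦ CA
  step 0 ⇒ step 1: CAB ⇒ B·AA·DA
    C ↦ B

A->AA, B->DA, C->B, D->CA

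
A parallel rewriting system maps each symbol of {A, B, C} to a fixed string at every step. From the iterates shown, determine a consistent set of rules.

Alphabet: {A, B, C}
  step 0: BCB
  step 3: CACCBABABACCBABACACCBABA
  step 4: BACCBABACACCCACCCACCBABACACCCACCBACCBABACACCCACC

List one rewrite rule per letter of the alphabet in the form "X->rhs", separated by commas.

A->CC, B->CA, C->BA

  step 3 ⇒ step 4: CACCBABABACCBABACACCBABA ⇒ BA·CC·BA·BA·CA·CC·CA·CC·CA·CC·BA·BA·CA·CC·CA·CC·BA·CC·BA·BA·CA·CC·CA·CC
    A ↦ CC
    B ↦ CA
    C ↦ BA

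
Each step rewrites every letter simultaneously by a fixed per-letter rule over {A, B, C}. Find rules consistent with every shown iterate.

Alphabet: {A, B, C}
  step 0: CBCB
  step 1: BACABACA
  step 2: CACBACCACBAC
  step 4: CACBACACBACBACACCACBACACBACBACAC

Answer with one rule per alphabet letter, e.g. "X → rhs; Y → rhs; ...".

A->C, B->CA, C->BA

  step 1 ⇒ step 2: BACABACA ⇒ CA·C·BA·C·CA·C·BA·C
    A ↦ C
    B ↦ CA
    C ↦ BA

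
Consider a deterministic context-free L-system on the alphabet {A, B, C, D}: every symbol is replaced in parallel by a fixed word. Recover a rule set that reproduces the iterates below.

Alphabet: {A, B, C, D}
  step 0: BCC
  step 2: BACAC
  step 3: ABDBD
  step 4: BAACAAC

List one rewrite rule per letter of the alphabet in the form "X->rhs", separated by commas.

  step 3 ⇒ step 4: ABDBD ⇒ B·A·AC·A·AC
    A ↦ B
    B ↦ A
    D ↦ AC
  step 2 ⇒ step 3: BACAC ⇒ A·B·D·B·D
    C ↦ D

A->B, B->A, C->D, D->AC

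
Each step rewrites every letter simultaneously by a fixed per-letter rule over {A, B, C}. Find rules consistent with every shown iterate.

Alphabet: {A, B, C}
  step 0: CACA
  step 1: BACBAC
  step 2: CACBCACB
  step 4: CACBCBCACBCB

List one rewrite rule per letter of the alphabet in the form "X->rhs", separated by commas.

  step 1 ⇒ step 2: BACBAC ⇒ C·AC·B·C·AC·B
    A ↦ AC
    B ↦ C
    C ↦ B

A->AC, B->C, C->B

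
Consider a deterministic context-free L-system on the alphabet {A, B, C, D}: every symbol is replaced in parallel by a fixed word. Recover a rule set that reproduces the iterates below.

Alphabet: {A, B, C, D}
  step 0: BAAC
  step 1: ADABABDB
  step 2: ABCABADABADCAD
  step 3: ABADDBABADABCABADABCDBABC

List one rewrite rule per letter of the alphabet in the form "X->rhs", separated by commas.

  step 2 ⇒ step 3: ABCABADABADCAD ⇒ AB·AD·DB·AB·AD·AB·C·AB·AD·AB·C·DB·AB·C
    A ↦ AB
    B ↦ AD
    C ↦ DB
    D ↦ C

A->AB, B->AD, C->DB, D->C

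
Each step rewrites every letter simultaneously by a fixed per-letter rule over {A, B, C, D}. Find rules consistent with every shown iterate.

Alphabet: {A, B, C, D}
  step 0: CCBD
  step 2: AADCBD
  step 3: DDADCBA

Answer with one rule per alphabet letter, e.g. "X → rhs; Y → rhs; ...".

A->D, B->CB, C->D, D->A

  step 2 ⇒ step 3: AADCBD ⇒ D·D·A·D·CB·A
    A ↦ D
    B ↦ CB
    C ↦ D
    D ↦ A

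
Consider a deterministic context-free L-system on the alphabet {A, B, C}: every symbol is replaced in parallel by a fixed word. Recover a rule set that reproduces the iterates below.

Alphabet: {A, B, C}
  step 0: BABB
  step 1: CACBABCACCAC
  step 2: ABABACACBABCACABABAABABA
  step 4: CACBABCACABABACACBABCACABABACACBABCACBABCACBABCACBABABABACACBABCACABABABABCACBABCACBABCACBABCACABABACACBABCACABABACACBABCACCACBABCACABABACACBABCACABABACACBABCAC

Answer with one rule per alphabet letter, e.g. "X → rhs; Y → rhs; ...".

A->BAB, B->CAC, C->A

  step 1 ⇒ step 2: CACBABCACCAC ⇒ A·BAB·A·CAC·BAB·CAC·A·BAB·A·A·BAB·A
    A ↦ BAB
    B ↦ CAC
    C ↦ A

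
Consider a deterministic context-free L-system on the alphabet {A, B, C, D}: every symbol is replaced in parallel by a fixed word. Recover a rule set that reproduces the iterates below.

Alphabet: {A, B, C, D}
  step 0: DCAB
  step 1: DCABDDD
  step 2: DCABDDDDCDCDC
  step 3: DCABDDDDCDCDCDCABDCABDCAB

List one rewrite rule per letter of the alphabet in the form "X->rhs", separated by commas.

A->D, B->DD, C->AB, D->DC

  step 2 ⇒ step 3: DCABDDDDCDCDC ⇒ DC·AB·D·DD·DC·DC·DC·DC·AB·DC·AB·DC·AB
    A ↦ D
    B ↦ DD
    C ↦ AB
    D ↦ DC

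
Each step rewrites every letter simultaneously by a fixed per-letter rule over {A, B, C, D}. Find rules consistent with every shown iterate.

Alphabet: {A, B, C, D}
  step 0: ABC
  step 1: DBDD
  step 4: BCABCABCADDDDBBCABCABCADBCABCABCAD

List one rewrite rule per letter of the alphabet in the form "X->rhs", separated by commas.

A->DB, B->D, C->D, D->BCA

  step 0 ⇒ step 1: ABC ⇒ DB·D·D
    A ↦ DB
    B ↦ D
    C ↦ D
    D ↦ BCA  (constrained at step 1)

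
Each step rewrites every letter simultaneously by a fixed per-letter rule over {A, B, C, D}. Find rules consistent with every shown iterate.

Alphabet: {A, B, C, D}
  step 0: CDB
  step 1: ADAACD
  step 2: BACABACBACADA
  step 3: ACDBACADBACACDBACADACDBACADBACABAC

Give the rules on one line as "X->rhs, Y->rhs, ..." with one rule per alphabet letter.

A->BAC, B->ACD, C->AD, D->A

  step 2 ⇒ step 3: BACABACBACADA ⇒ ACD·BAC·AD·BAC·ACD·BAC·AD·ACD·BAC·AD·BAC·A·BAC
    A ↦ BAC
    B ↦ ACD
    C ↦ AD
    D ↦ A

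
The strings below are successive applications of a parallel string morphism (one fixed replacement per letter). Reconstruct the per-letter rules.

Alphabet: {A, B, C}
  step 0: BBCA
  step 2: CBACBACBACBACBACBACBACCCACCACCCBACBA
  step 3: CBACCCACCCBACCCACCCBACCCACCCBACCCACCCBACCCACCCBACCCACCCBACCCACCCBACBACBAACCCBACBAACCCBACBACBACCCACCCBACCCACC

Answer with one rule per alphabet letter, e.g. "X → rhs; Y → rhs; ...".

A->ACC, B->CCC, C->CBA

  step 2 ⇒ step 3: CBACBACBACBACBACBACBACCCACCACCCBACBA ⇒ CBA·CCC·ACC·CBA·CCC·ACC·CBA·CCC·ACC·CBA·CCC·ACC·CBA·CCC·ACC·CBA·CCC·ACC·CBA·CCC·ACC·CBA·CBA·CBA·ACC·CBA·CBA·ACC·CBA·CBA·CBA·CCC·ACC·CBA·CCC·ACC
    A ↦ ACC
    B ↦ CCC
    C ↦ CBA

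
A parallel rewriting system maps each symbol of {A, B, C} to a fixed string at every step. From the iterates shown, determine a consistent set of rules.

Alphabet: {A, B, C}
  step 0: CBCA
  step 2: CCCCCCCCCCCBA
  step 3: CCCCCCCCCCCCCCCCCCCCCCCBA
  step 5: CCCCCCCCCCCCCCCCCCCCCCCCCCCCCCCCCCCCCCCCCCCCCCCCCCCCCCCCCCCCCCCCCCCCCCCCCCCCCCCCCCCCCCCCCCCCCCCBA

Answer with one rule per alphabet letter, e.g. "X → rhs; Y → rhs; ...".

A->BA, B->C, C->CC

  step 2 ⇒ step 3: CCCCCCCCCCCBA ⇒ CC·CC·CC·CC·CC·CC·CC·CC·CC·CC·CC·C·BA
    A ↦ BA
    B ↦ C
    C ↦ CC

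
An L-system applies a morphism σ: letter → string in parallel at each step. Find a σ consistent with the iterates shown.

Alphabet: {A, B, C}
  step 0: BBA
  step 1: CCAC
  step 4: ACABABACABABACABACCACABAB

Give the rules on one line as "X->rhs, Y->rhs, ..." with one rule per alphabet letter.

A->AC, B->C, C->AB

  step 0 ⇒ step 1: BBA ⇒ C·C·AC
    A ↦ AC
    B ↦ C
    C ↦ AB  (constrained at step 1)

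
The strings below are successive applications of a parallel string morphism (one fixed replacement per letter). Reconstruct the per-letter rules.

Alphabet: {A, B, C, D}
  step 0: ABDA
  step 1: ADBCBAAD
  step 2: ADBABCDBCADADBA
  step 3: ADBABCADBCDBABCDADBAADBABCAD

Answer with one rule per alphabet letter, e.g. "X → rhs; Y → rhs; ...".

  step 2 ⇒ step 3: ADBABCDBCADADBA ⇒ AD·BA·BC·AD·BC·D·BA·BC·D·AD·BA·AD·BA·BC·AD
    A ↦ AD
    B ↦ BC
    C ↦ D
    D ↦ BA

A->AD, B->BC, C->D, D->BA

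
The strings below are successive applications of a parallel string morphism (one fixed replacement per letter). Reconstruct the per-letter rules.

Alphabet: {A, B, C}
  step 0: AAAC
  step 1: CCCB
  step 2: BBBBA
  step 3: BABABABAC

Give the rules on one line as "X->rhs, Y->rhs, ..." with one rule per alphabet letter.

  step 2 ⇒ step 3: BBBBA ⇒ BA·BA·BA·BA·C
    A ↦ C
    B ↦ BA
  step 0 ⇒ step 1: AAAC ⇒ C·C·C·B
    C ↦ B

A->C, B->BA, C->B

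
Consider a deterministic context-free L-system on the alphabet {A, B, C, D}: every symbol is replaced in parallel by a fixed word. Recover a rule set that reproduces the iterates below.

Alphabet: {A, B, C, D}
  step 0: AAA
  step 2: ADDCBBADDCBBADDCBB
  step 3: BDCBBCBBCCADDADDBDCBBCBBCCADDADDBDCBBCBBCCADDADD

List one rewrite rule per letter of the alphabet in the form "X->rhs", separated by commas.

A->BD, B->ADD, C->CC, D->CBB

  step 2 ⇒ step 3: ADDCBBADDCBBADDCBB ⇒ BD·CBB·CBB·CC·ADD·ADD·BD·CBB·CBB·CC·ADD·ADD·BD·CBB·CBB·CC·ADD·ADD
    A ↦ BD
    B ↦ ADD
    C ↦ CC
    D ↦ CBB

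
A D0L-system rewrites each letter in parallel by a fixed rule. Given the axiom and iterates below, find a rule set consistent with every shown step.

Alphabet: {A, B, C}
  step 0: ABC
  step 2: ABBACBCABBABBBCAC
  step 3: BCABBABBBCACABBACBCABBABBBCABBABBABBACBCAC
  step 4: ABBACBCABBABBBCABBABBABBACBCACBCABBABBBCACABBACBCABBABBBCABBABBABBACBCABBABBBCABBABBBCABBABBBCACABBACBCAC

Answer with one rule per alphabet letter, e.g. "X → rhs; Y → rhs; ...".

A->BC, B->ABB, C->AC

  step 3 ⇒ step 4: BCABBABBBCACABBACBCABBABBBCABBABBABBACBCAC ⇒ ABB·AC·BC·ABB·ABB·BC·ABB·ABB·ABB·AC·BC·AC·BC·ABB·ABB·BC·AC·ABB·AC·BC·ABB·ABB·BC·ABB·ABB·ABB·AC·BC·ABB·ABB·BC·ABB·ABB·BC·ABB·ABB·BC·AC·ABB·AC·BC·AC
    A ↦ BC
    B ↦ ABB
    C ↦ AC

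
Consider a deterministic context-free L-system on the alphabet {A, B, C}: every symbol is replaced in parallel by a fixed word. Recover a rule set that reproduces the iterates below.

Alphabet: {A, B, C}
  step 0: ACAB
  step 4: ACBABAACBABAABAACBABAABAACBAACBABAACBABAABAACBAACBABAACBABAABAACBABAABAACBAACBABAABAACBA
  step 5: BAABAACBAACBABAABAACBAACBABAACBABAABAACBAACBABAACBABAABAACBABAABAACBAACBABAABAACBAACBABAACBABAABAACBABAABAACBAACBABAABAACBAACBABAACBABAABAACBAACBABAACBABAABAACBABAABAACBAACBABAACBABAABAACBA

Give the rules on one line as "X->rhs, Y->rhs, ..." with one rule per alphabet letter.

  step 4 ⇒ step 5: ACBABAACBABAABAACBABAABAACBAACBABAACBABAABAACBAACBABAACBABAABAACBABAABAACBAACBABAABAACBA ⇒ BA·ABA·AC·BA·AC·BA·BA·ABA·AC·BA·AC·BA·BA·AC·BA·BA·ABA·AC·BA·AC·BA·BA·AC·BA·BA·ABA·AC·BA·BA·ABA·AC·BA·AC·BA·BA·ABA·AC·BA·AC·BA·BA·AC·BA·BA·ABA·AC·BA·BA·ABA·AC·BA·AC·BA·BA·ABA·AC·BA·AC·BA·BA·AC·BA·BA·ABA·AC·BA·AC·BA·BA·AC·BA·BA·ABA·AC·BA·BA·ABA·AC·BA·AC·BA·BA·AC·BA·BA·ABA·AC·BA
    A ↦ BA
    B ↦ AC
    C ↦ ABA

A->BA, B->AC, C->ABA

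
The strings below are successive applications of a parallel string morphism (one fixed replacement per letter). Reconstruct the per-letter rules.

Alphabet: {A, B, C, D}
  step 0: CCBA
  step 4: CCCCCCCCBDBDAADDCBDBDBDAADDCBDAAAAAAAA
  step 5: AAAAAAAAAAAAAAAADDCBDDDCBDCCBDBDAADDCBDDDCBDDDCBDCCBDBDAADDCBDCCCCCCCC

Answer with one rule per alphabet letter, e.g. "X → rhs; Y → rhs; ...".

A->C, B->DDC, C->AA, D->BD

  step 4 ⇒ step 5: CCCCCCCCBDBDAADDCBDBDBDAADDCBDAAAAAAAA ⇒ AA·AA·AA·AA·AA·AA·AA·AA·DDC·BD·DDC·BD·C·C·BD·BD·AA·DDC·BD·DDC·BD·DDC·BD·C·C·BD·BD·AA·DDC·BD·C·C·C·C·C·C·C·C
    A ↦ C
    B ↦ DDC
    C ↦ AA
    D ↦ BD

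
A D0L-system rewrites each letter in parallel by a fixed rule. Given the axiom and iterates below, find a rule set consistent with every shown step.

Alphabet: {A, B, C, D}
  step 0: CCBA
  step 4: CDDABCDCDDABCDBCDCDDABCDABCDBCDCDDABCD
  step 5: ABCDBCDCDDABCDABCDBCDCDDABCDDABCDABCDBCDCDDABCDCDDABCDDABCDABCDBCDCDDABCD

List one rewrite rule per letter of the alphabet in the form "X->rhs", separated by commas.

  step 4 ⇒ step 5: CDDABCDCDDABCDBCDCDDABCDABCDBCDCDDABCD ⇒ A·BCD·BCD·CD·D·A·BCD·A·BCD·BCD·CD·D·A·BCD·D·A·BCD·A·BCD·BCD·CD·D·A·BCD·CD·D·A·BCD·D·A·BCD·A·BCD·BCD·CD·D·A·BCD
    A ↦ CD
    B ↦ D
    C ↦ A
    D ↦ BCD

A->CD, B->D, C->A, D->BCD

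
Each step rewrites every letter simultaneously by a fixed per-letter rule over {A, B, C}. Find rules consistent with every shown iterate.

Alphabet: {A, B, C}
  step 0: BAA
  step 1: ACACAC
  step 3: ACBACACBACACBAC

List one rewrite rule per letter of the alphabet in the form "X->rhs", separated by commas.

  step 0 ⇒ step 1: BAA ⇒ AC·AC·AC
    A ↦ AC
    B ↦ AC
    C ↦ B  (constrained at step 1)

A->AC, B->AC, C->B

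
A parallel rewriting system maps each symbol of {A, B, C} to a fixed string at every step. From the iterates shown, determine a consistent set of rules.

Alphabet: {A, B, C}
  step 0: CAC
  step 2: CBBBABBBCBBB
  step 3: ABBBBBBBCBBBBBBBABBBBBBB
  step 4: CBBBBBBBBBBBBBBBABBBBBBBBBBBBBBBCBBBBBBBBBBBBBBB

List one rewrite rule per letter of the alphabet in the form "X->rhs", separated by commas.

A->CB, B->BB, C->AB

  step 3 ⇒ step 4: ABBBBBBBCBBBBBBBABBBBBBB ⇒ CB·BB·BB·BB·BB·BB·BB·BB·AB·BB·BB·BB·BB·BB·BB·BB·CB·BB·BB·BB·BB·BB·BB·BB
    A ↦ CB
    B ↦ BB
    C ↦ AB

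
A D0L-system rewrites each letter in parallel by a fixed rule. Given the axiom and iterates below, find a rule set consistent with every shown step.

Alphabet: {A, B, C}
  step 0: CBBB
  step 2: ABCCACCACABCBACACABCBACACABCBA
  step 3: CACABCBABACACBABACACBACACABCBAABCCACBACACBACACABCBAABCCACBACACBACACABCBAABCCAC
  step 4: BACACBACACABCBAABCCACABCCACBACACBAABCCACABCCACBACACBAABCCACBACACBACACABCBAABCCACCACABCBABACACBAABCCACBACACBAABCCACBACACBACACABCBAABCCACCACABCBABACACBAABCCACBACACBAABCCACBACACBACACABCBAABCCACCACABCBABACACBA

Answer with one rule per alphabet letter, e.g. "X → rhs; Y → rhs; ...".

  step 3 ⇒ step 4: CACABCBABACACBABACACBACACABCBAABCCACBACACBACACABCBAABCCACBACACBACACABCBAABCCAC ⇒ BA·CAC·BA·CAC·ABC·BA·ABC·CAC·ABC·CAC·BA·CAC·BA·ABC·CAC·ABC·CAC·BA·CAC·BA·ABC·CAC·BA·CAC·BA·CAC·ABC·BA·ABC·CAC·CAC·ABC·BA·BA·CAC·BA·ABC·CAC·BA·CAC·BA·ABC·CAC·BA·CAC·BA·CAC·ABC·BA·ABC·CAC·CAC·ABC·BA·BA·CAC·BA·ABC·CAC·BA·CAC·BA·ABC·CAC·BA·CAC·BA·CAC·ABC·BA·ABC·CAC·CAC·ABC·BA·BA·CAC·BA
    A ↦ CAC
    B ↦ ABC
    C ↦ BA

A->CAC, B->ABC, C->BA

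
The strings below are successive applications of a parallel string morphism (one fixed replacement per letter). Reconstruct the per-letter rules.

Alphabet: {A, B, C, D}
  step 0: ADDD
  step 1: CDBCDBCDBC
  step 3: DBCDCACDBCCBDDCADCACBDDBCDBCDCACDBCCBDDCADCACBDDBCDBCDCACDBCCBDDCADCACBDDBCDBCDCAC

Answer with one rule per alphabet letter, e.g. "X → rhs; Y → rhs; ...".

A->C, B->CBD, C->DCA, D->DBC

  step 0 ⇒ step 1: ADDD ⇒ C·DBC·DBC·DBC
    A ↦ C
    D ↦ DBC
    B ↦ CBD  (constrained at step 1)
    C ↦ DCA  (constrained at step 1)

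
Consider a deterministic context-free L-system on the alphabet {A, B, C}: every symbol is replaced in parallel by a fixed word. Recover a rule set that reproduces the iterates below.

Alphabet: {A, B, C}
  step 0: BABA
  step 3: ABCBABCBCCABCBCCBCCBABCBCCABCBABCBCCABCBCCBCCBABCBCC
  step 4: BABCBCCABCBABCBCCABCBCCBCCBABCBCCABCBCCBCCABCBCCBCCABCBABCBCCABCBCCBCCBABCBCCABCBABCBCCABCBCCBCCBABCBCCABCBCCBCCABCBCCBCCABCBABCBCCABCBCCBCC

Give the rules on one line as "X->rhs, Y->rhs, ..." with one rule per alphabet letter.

A->B, B->ABC, C->BCC

  step 3 ⇒ step 4: ABCBABCBCCABCBCCBCCBABCBCCABCBABCBCCABCBCCBCCBABCBCC ⇒ B·ABC·BCC·ABC·B·ABC·BCC·ABC·BCC·BCC·B·ABC·BCC·ABC·BCC·BCC·ABC·BCC·BCC·ABC·B·ABC·BCC·ABC·BCC·BCC·B·ABC·BCC·ABC·B·ABC·BCC·ABC·BCC·BCC·B·ABC·BCC·ABC·BCC·BCC·ABC·BCC·BCC·ABC·B·ABC·BCC·ABC·BCC·BCC
    A ↦ B
    B ↦ ABC
    C ↦ BCC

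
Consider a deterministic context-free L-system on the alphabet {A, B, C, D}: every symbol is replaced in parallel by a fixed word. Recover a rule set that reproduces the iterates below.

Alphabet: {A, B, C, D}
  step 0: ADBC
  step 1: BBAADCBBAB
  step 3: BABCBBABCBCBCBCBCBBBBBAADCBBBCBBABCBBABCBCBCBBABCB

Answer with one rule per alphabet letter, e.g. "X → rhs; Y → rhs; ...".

  step 0 ⇒ step 1: ADBC ⇒ BB·AAD·CB·BAB
    A ↦ BB
    B ↦ CB
    C ↦ BAB
    D ↦ AAD

A->BB, B->CB, C->BAB, D->AAD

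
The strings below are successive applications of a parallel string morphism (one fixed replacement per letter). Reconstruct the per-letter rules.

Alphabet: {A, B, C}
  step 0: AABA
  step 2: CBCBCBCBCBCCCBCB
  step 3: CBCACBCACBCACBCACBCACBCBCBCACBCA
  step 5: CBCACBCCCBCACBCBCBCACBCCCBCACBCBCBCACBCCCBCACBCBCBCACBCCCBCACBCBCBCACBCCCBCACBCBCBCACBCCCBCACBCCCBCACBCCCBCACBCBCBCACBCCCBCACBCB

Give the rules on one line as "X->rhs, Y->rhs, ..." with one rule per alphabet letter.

A->CC, B->CA, C->CB

  step 2 ⇒ step 3: CBCBCBCBCBCCCBCB ⇒ CB·CA·CB·CA·CB·CA·CB·CA·CB·CA·CB·CB·CB·CA·CB·CA
    B ↦ CA
    C ↦ CB
    A ↦ CC  (constrained at step 0)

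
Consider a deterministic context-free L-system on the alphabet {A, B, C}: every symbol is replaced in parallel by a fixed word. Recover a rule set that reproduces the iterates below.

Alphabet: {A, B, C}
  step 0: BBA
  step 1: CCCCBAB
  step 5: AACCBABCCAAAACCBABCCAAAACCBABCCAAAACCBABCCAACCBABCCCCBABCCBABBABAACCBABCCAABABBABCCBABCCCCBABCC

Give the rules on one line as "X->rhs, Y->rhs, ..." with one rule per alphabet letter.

A->BAB, B->CC, C->A

  step 0 ⇒ step 1: BBA ⇒ CC·CC·BAB
    A ↦ BAB
    B ↦ CC
    C ↦ A  (constrained at step 1)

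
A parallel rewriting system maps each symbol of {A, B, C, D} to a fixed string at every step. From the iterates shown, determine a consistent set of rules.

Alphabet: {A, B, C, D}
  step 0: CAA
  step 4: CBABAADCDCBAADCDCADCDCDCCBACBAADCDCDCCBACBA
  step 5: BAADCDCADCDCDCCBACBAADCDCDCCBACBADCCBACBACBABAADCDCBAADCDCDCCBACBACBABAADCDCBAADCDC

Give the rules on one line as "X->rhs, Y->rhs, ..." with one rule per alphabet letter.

  step 4 ⇒ step 5: CBABAADCDCBAADCDCADCDCDCCBACBAADCDCDCCBACBA ⇒ BA·ADC·DC·ADC·DC·DC·C·BA·C·BA·ADC·DC·DC·C·BA·C·BA·DC·C·BA·C·BA·C·BA·BA·ADC·DC·BA·ADC·DC·DC·C·BA·C·BA·C·BA·BA·ADC·DC·BA·ADC·DC
    A ↦ DC
    B ↦ ADC
    C ↦ BA
    D ↦ C

A->DC, B->ADC, C->BA, D->C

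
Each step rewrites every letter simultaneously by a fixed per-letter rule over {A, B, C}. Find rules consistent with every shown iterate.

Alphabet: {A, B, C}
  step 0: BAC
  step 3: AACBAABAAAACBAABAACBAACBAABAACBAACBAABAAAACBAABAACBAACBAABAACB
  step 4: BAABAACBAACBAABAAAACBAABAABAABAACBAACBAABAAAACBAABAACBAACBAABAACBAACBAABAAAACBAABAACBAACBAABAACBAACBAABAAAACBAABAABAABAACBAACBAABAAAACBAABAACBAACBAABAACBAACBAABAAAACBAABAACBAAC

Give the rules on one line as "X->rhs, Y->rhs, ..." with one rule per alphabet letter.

  step 3 ⇒ step 4: AACBAABAAAACBAABAACBAACBAABAACBAACBAABAAAACBAABAACBAACBAABAACB ⇒ BAA·BAA·CB·AAC·BAA·BAA·AAC·BAA·BAA·BAA·BAA·CB·AAC·BAA·BAA·AAC·BAA·BAA·CB·AAC·BAA·BAA·CB·AAC·BAA·BAA·AAC·BAA·BAA·CB·AAC·BAA·BAA·CB·AAC·BAA·BAA·AAC·BAA·BAA·BAA·BAA·CB·AAC·BAA·BAA·AAC·BAA·BAA·CB·AAC·BAA·BAA·CB·AAC·BAA·BAA·AAC·BAA·BAA·CB·AAC
    A ↦ BAA
    B ↦ AAC
    C ↦ CB

A->BAA, B->AAC, C->CB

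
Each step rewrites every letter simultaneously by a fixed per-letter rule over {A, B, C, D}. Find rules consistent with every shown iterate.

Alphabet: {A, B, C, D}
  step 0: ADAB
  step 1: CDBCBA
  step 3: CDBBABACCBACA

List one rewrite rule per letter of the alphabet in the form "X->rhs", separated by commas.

A->C, B->BA, C->A, D->DB

  step 0 ⇒ step 1: ADAB ⇒ C·DB·C·BA
    A ↦ C
    B ↦ BA
    D ↦ DB
    C ↦ A  (constrained at step 1)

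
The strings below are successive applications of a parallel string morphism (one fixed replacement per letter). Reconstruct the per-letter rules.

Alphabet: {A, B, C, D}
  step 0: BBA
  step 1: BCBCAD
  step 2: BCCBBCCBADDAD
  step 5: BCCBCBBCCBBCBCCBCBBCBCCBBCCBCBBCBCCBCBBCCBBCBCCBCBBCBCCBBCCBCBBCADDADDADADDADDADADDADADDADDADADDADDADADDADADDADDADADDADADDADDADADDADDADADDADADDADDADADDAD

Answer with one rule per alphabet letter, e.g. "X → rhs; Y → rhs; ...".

  step 1 ⇒ step 2: BCBCAD ⇒ BC·CB·BC·CB·AD·DAD
    A ↦ AD
    B ↦ BC
    C ↦ CB
    D ↦ DAD

A->AD, B->BC, C->CB, D->DAD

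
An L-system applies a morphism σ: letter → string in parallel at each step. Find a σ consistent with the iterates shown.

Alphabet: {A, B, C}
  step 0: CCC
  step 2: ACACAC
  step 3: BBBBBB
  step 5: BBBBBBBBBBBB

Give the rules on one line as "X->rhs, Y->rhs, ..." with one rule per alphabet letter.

A->B, B->AC, C->B

  step 2 ⇒ step 3: ACACAC ⇒ B·B·B·B·B·B
    A ↦ B
    C ↦ B
    B ↦ AC  (constrained at step 3)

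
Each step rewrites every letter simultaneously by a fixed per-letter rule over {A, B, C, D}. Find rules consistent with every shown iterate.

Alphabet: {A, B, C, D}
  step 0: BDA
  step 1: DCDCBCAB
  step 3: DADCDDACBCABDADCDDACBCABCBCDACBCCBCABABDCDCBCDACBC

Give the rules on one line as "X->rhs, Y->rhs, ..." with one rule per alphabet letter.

  step 0 ⇒ step 1: BDA ⇒ DCD·CBC·AB
    A ↦ AB
    B ↦ DCD
    D ↦ CBC
    C ↦ DA  (constrained at step 1)

A->AB, B->DCD, C->DA, D->CBC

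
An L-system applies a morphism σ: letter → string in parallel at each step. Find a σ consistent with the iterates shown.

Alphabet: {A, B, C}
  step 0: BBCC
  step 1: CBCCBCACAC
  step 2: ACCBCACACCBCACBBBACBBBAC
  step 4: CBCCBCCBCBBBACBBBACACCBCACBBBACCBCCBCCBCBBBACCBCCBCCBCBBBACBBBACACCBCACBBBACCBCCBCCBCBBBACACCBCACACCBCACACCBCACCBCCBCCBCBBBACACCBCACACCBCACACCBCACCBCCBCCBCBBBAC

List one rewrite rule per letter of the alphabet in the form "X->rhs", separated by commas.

  step 1 ⇒ step 2: CBCCBCACAC ⇒ AC·CBC·AC·AC·CBC·AC·BBB·AC·BBB·AC
    A ↦ BBB
    B ↦ CBC
    C ↦ AC

A->BBB, B->CBC, C->AC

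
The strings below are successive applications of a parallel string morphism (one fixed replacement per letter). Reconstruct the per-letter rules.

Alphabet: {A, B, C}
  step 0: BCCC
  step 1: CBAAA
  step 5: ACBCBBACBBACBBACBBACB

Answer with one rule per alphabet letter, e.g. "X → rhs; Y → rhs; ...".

  step 0 ⇒ step 1: BCCC ⇒ CB·A·A·A
    B ↦ CB
    C ↦ A
    A ↦ B  (constrained at step 1)

A->B, B->CB, C->A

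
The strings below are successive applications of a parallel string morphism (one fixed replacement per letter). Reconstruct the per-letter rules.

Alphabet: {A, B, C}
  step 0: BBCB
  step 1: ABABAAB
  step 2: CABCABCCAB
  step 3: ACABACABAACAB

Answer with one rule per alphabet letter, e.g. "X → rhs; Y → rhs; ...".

  step 2 ⇒ step 3: CABCABCCAB ⇒ A·C·AB·A·C·AB·A·A·C·AB
    A ↦ C
    B ↦ AB
    C ↦ A

A->C, B->AB, C->A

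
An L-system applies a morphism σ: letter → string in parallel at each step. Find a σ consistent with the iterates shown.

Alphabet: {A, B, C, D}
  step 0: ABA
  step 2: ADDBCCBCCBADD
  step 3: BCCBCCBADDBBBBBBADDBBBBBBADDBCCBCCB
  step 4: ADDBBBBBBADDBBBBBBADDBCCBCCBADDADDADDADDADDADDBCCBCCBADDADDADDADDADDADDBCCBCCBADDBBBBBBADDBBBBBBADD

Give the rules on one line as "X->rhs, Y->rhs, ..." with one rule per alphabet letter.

A->B, B->ADD, C->BBB, D->CCB

  step 3 ⇒ step 4: BCCBCCBADDBBBBBBADDBBBBBBADDBCCBCCB ⇒ ADD·BBB·BBB·ADD·BBB·BBB·ADD·B·CCB·CCB·ADD·ADD·ADD·ADD·ADD·ADD·B·CCB·CCB·ADD·ADD·ADD·ADD·ADD·ADD·B·CCB·CCB·ADD·BBB·BBB·ADD·BBB·BBB·ADD
    A ↦ B
    B ↦ ADD
    C ↦ BBB
    D ↦ CCB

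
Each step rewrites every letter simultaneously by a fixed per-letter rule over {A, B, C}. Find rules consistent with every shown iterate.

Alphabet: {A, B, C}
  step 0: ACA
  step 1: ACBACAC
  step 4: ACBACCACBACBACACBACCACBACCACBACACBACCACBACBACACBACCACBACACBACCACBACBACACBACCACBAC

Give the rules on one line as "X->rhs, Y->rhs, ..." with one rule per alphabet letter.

A->AC, B->C, C->BAC

  step 0 ⇒ step 1: ACA ⇒ AC·BAC·AC
    A ↦ AC
    C ↦ BAC
    B ↦ C  (constrained at step 1)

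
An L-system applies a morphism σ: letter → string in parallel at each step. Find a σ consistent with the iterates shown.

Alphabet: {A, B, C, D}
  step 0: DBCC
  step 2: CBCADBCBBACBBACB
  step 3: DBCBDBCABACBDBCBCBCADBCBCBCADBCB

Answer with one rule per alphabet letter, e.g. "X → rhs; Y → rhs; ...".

A->CA, B->CB, C->DB, D->BA

  step 2 ⇒ step 3: CBCADBCBBACBBACB ⇒ DB·CB·DB·CA·BA·CB·DB·CB·CB·CA·DB·CB·CB·CA·DB·CB
    A ↦ CA
    B ↦ CB
    C ↦ DB
    D ↦ BA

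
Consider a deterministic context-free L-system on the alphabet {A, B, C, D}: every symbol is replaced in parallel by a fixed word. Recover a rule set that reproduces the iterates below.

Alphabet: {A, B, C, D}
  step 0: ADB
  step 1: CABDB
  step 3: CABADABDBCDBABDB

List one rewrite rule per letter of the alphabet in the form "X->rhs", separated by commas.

A->C, B->DB, C->AD, D->AB

  step 0 ⇒ step 1: ADB ⇒ C·AB·DB
    A ↦ C
    B ↦ DB
    D ↦ AB
    C ↦ AD  (constrained at step 1)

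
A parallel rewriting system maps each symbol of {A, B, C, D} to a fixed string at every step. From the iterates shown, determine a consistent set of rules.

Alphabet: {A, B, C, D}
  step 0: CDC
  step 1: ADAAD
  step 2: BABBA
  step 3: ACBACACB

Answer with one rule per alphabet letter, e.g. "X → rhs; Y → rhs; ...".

A->B, B->AC, C->AD, D->A

  step 2 ⇒ step 3: BABBA ⇒ AC·B·AC·AC·B
    A ↦ B
    B ↦ AC
  step 0 ⇒ step 1: CDC ⇒ AD·A·AD
    C ↦ AD
  step 0 ⇒ step 1: CDC ⇒ AD·A·AD
    D ↦ A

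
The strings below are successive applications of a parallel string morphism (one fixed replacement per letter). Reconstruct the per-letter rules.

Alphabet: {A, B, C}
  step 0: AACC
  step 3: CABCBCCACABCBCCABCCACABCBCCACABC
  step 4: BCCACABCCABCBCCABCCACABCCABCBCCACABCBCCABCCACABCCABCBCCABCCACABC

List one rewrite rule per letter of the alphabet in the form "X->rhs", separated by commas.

A->CA, B->CA, C->BC

  step 3 ⇒ step 4: CABCBCCACABCBCCABCCACABCBCCACABC ⇒ BC·CA·CA·BC·CA·BC·BC·CA·BC·CA·CA·BC·CA·BC·BC·CA·CA·BC·BC·CA·BC·CA·CA·BC·CA·BC·BC·CA·BC·CA·CA·BC
    A ↦ CA
    B ↦ CA
    C ↦ BC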